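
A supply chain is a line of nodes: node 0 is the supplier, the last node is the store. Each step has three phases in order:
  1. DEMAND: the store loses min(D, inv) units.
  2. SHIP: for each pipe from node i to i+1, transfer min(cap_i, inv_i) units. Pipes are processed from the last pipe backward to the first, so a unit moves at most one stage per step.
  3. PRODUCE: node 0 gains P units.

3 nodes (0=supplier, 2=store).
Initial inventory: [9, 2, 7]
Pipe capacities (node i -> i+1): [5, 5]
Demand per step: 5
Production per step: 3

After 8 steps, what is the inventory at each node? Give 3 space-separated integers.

Step 1: demand=5,sold=5 ship[1->2]=2 ship[0->1]=5 prod=3 -> inv=[7 5 4]
Step 2: demand=5,sold=4 ship[1->2]=5 ship[0->1]=5 prod=3 -> inv=[5 5 5]
Step 3: demand=5,sold=5 ship[1->2]=5 ship[0->1]=5 prod=3 -> inv=[3 5 5]
Step 4: demand=5,sold=5 ship[1->2]=5 ship[0->1]=3 prod=3 -> inv=[3 3 5]
Step 5: demand=5,sold=5 ship[1->2]=3 ship[0->1]=3 prod=3 -> inv=[3 3 3]
Step 6: demand=5,sold=3 ship[1->2]=3 ship[0->1]=3 prod=3 -> inv=[3 3 3]
Step 7: demand=5,sold=3 ship[1->2]=3 ship[0->1]=3 prod=3 -> inv=[3 3 3]
Step 8: demand=5,sold=3 ship[1->2]=3 ship[0->1]=3 prod=3 -> inv=[3 3 3]

3 3 3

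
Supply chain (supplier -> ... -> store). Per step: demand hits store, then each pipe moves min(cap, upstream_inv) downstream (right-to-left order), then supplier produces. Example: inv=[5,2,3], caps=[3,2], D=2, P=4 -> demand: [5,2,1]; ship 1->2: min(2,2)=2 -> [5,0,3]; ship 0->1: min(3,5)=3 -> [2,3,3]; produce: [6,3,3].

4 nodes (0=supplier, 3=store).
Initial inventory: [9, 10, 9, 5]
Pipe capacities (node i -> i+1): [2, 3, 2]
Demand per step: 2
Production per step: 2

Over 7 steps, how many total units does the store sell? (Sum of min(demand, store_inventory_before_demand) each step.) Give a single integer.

Step 1: sold=2 (running total=2) -> [9 9 10 5]
Step 2: sold=2 (running total=4) -> [9 8 11 5]
Step 3: sold=2 (running total=6) -> [9 7 12 5]
Step 4: sold=2 (running total=8) -> [9 6 13 5]
Step 5: sold=2 (running total=10) -> [9 5 14 5]
Step 6: sold=2 (running total=12) -> [9 4 15 5]
Step 7: sold=2 (running total=14) -> [9 3 16 5]

Answer: 14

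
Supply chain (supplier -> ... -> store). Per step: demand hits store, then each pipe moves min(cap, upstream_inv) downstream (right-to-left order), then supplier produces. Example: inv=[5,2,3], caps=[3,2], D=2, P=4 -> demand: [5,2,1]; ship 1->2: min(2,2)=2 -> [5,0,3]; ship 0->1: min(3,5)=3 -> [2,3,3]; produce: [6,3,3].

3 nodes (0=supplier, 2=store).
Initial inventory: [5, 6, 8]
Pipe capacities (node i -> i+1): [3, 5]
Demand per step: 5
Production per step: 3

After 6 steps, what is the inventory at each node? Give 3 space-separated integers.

Step 1: demand=5,sold=5 ship[1->2]=5 ship[0->1]=3 prod=3 -> inv=[5 4 8]
Step 2: demand=5,sold=5 ship[1->2]=4 ship[0->1]=3 prod=3 -> inv=[5 3 7]
Step 3: demand=5,sold=5 ship[1->2]=3 ship[0->1]=3 prod=3 -> inv=[5 3 5]
Step 4: demand=5,sold=5 ship[1->2]=3 ship[0->1]=3 prod=3 -> inv=[5 3 3]
Step 5: demand=5,sold=3 ship[1->2]=3 ship[0->1]=3 prod=3 -> inv=[5 3 3]
Step 6: demand=5,sold=3 ship[1->2]=3 ship[0->1]=3 prod=3 -> inv=[5 3 3]

5 3 3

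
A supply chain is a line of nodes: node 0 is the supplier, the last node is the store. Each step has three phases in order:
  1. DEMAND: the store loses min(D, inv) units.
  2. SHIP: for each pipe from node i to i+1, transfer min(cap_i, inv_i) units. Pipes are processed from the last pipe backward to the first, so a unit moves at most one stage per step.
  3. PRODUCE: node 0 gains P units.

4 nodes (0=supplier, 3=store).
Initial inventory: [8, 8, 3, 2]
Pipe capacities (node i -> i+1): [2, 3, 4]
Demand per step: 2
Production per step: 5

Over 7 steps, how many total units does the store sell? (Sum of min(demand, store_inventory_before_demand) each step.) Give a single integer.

Step 1: sold=2 (running total=2) -> [11 7 3 3]
Step 2: sold=2 (running total=4) -> [14 6 3 4]
Step 3: sold=2 (running total=6) -> [17 5 3 5]
Step 4: sold=2 (running total=8) -> [20 4 3 6]
Step 5: sold=2 (running total=10) -> [23 3 3 7]
Step 6: sold=2 (running total=12) -> [26 2 3 8]
Step 7: sold=2 (running total=14) -> [29 2 2 9]

Answer: 14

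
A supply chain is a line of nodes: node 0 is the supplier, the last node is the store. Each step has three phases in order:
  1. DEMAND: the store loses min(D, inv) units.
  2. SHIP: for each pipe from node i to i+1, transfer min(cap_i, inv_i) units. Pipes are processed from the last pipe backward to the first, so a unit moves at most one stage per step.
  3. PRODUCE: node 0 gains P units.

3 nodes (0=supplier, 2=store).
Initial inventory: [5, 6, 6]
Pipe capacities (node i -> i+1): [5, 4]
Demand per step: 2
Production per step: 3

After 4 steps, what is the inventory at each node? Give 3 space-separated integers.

Step 1: demand=2,sold=2 ship[1->2]=4 ship[0->1]=5 prod=3 -> inv=[3 7 8]
Step 2: demand=2,sold=2 ship[1->2]=4 ship[0->1]=3 prod=3 -> inv=[3 6 10]
Step 3: demand=2,sold=2 ship[1->2]=4 ship[0->1]=3 prod=3 -> inv=[3 5 12]
Step 4: demand=2,sold=2 ship[1->2]=4 ship[0->1]=3 prod=3 -> inv=[3 4 14]

3 4 14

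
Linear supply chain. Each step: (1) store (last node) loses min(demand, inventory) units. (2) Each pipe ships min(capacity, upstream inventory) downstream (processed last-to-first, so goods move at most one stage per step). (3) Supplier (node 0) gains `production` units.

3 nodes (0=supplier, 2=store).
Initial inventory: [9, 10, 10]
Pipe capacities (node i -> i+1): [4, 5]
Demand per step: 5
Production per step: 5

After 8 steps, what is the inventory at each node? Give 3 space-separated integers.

Step 1: demand=5,sold=5 ship[1->2]=5 ship[0->1]=4 prod=5 -> inv=[10 9 10]
Step 2: demand=5,sold=5 ship[1->2]=5 ship[0->1]=4 prod=5 -> inv=[11 8 10]
Step 3: demand=5,sold=5 ship[1->2]=5 ship[0->1]=4 prod=5 -> inv=[12 7 10]
Step 4: demand=5,sold=5 ship[1->2]=5 ship[0->1]=4 prod=5 -> inv=[13 6 10]
Step 5: demand=5,sold=5 ship[1->2]=5 ship[0->1]=4 prod=5 -> inv=[14 5 10]
Step 6: demand=5,sold=5 ship[1->2]=5 ship[0->1]=4 prod=5 -> inv=[15 4 10]
Step 7: demand=5,sold=5 ship[1->2]=4 ship[0->1]=4 prod=5 -> inv=[16 4 9]
Step 8: demand=5,sold=5 ship[1->2]=4 ship[0->1]=4 prod=5 -> inv=[17 4 8]

17 4 8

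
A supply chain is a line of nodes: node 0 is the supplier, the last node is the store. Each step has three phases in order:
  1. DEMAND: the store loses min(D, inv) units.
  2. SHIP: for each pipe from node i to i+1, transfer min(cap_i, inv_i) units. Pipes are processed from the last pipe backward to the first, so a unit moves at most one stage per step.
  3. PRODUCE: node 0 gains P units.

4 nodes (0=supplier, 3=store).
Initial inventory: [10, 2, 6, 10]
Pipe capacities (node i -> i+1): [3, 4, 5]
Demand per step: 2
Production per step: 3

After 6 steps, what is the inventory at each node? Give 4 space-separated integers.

Step 1: demand=2,sold=2 ship[2->3]=5 ship[1->2]=2 ship[0->1]=3 prod=3 -> inv=[10 3 3 13]
Step 2: demand=2,sold=2 ship[2->3]=3 ship[1->2]=3 ship[0->1]=3 prod=3 -> inv=[10 3 3 14]
Step 3: demand=2,sold=2 ship[2->3]=3 ship[1->2]=3 ship[0->1]=3 prod=3 -> inv=[10 3 3 15]
Step 4: demand=2,sold=2 ship[2->3]=3 ship[1->2]=3 ship[0->1]=3 prod=3 -> inv=[10 3 3 16]
Step 5: demand=2,sold=2 ship[2->3]=3 ship[1->2]=3 ship[0->1]=3 prod=3 -> inv=[10 3 3 17]
Step 6: demand=2,sold=2 ship[2->3]=3 ship[1->2]=3 ship[0->1]=3 prod=3 -> inv=[10 3 3 18]

10 3 3 18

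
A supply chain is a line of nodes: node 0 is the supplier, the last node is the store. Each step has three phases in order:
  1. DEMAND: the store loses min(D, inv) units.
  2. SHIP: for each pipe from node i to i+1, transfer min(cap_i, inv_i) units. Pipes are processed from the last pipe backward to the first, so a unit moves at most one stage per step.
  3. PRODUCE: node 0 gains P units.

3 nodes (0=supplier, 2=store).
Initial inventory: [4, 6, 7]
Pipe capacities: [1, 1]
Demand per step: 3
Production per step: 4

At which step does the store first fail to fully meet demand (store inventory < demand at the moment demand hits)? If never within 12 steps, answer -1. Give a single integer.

Step 1: demand=3,sold=3 ship[1->2]=1 ship[0->1]=1 prod=4 -> [7 6 5]
Step 2: demand=3,sold=3 ship[1->2]=1 ship[0->1]=1 prod=4 -> [10 6 3]
Step 3: demand=3,sold=3 ship[1->2]=1 ship[0->1]=1 prod=4 -> [13 6 1]
Step 4: demand=3,sold=1 ship[1->2]=1 ship[0->1]=1 prod=4 -> [16 6 1]
Step 5: demand=3,sold=1 ship[1->2]=1 ship[0->1]=1 prod=4 -> [19 6 1]
Step 6: demand=3,sold=1 ship[1->2]=1 ship[0->1]=1 prod=4 -> [22 6 1]
Step 7: demand=3,sold=1 ship[1->2]=1 ship[0->1]=1 prod=4 -> [25 6 1]
Step 8: demand=3,sold=1 ship[1->2]=1 ship[0->1]=1 prod=4 -> [28 6 1]
Step 9: demand=3,sold=1 ship[1->2]=1 ship[0->1]=1 prod=4 -> [31 6 1]
Step 10: demand=3,sold=1 ship[1->2]=1 ship[0->1]=1 prod=4 -> [34 6 1]
Step 11: demand=3,sold=1 ship[1->2]=1 ship[0->1]=1 prod=4 -> [37 6 1]
Step 12: demand=3,sold=1 ship[1->2]=1 ship[0->1]=1 prod=4 -> [40 6 1]
First stockout at step 4

4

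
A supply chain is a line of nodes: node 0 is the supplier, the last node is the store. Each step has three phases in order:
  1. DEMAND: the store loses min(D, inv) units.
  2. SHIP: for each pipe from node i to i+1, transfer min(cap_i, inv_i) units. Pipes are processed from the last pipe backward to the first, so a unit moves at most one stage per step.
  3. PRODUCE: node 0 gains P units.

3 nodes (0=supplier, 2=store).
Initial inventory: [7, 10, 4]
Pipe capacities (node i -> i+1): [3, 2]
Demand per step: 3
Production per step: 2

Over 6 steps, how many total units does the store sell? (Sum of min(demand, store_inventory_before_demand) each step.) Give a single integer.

Answer: 14

Derivation:
Step 1: sold=3 (running total=3) -> [6 11 3]
Step 2: sold=3 (running total=6) -> [5 12 2]
Step 3: sold=2 (running total=8) -> [4 13 2]
Step 4: sold=2 (running total=10) -> [3 14 2]
Step 5: sold=2 (running total=12) -> [2 15 2]
Step 6: sold=2 (running total=14) -> [2 15 2]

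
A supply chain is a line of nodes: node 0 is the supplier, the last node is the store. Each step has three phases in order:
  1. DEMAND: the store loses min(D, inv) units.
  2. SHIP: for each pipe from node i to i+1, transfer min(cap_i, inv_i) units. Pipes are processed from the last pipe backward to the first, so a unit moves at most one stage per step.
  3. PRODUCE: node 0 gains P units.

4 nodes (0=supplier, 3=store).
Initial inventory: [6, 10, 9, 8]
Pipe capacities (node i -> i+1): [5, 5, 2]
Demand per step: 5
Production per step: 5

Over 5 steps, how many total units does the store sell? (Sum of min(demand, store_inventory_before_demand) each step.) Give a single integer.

Answer: 16

Derivation:
Step 1: sold=5 (running total=5) -> [6 10 12 5]
Step 2: sold=5 (running total=10) -> [6 10 15 2]
Step 3: sold=2 (running total=12) -> [6 10 18 2]
Step 4: sold=2 (running total=14) -> [6 10 21 2]
Step 5: sold=2 (running total=16) -> [6 10 24 2]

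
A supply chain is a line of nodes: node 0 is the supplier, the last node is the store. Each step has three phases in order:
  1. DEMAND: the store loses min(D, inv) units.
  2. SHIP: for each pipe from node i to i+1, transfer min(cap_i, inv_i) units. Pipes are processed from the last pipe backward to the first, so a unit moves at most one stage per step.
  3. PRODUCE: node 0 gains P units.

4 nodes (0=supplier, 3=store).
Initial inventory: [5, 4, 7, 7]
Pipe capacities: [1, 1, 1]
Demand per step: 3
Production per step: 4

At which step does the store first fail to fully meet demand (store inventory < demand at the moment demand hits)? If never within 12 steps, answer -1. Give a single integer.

Step 1: demand=3,sold=3 ship[2->3]=1 ship[1->2]=1 ship[0->1]=1 prod=4 -> [8 4 7 5]
Step 2: demand=3,sold=3 ship[2->3]=1 ship[1->2]=1 ship[0->1]=1 prod=4 -> [11 4 7 3]
Step 3: demand=3,sold=3 ship[2->3]=1 ship[1->2]=1 ship[0->1]=1 prod=4 -> [14 4 7 1]
Step 4: demand=3,sold=1 ship[2->3]=1 ship[1->2]=1 ship[0->1]=1 prod=4 -> [17 4 7 1]
Step 5: demand=3,sold=1 ship[2->3]=1 ship[1->2]=1 ship[0->1]=1 prod=4 -> [20 4 7 1]
Step 6: demand=3,sold=1 ship[2->3]=1 ship[1->2]=1 ship[0->1]=1 prod=4 -> [23 4 7 1]
Step 7: demand=3,sold=1 ship[2->3]=1 ship[1->2]=1 ship[0->1]=1 prod=4 -> [26 4 7 1]
Step 8: demand=3,sold=1 ship[2->3]=1 ship[1->2]=1 ship[0->1]=1 prod=4 -> [29 4 7 1]
Step 9: demand=3,sold=1 ship[2->3]=1 ship[1->2]=1 ship[0->1]=1 prod=4 -> [32 4 7 1]
Step 10: demand=3,sold=1 ship[2->3]=1 ship[1->2]=1 ship[0->1]=1 prod=4 -> [35 4 7 1]
Step 11: demand=3,sold=1 ship[2->3]=1 ship[1->2]=1 ship[0->1]=1 prod=4 -> [38 4 7 1]
Step 12: demand=3,sold=1 ship[2->3]=1 ship[1->2]=1 ship[0->1]=1 prod=4 -> [41 4 7 1]
First stockout at step 4

4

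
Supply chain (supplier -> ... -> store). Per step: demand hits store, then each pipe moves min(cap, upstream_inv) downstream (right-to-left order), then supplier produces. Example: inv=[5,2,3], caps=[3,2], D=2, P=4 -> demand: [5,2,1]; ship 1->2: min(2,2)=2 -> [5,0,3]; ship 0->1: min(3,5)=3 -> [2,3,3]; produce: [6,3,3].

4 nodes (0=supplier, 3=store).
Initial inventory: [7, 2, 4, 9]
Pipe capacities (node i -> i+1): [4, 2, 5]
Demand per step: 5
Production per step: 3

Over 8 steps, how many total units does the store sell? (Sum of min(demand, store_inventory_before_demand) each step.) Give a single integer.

Answer: 25

Derivation:
Step 1: sold=5 (running total=5) -> [6 4 2 8]
Step 2: sold=5 (running total=10) -> [5 6 2 5]
Step 3: sold=5 (running total=15) -> [4 8 2 2]
Step 4: sold=2 (running total=17) -> [3 10 2 2]
Step 5: sold=2 (running total=19) -> [3 11 2 2]
Step 6: sold=2 (running total=21) -> [3 12 2 2]
Step 7: sold=2 (running total=23) -> [3 13 2 2]
Step 8: sold=2 (running total=25) -> [3 14 2 2]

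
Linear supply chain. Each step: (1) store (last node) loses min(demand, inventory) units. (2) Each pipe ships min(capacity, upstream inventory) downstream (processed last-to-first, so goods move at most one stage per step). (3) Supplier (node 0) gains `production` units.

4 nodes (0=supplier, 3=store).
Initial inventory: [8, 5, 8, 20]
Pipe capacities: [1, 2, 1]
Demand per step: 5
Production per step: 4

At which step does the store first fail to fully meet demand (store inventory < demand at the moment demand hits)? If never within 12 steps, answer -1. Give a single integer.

Step 1: demand=5,sold=5 ship[2->3]=1 ship[1->2]=2 ship[0->1]=1 prod=4 -> [11 4 9 16]
Step 2: demand=5,sold=5 ship[2->3]=1 ship[1->2]=2 ship[0->1]=1 prod=4 -> [14 3 10 12]
Step 3: demand=5,sold=5 ship[2->3]=1 ship[1->2]=2 ship[0->1]=1 prod=4 -> [17 2 11 8]
Step 4: demand=5,sold=5 ship[2->3]=1 ship[1->2]=2 ship[0->1]=1 prod=4 -> [20 1 12 4]
Step 5: demand=5,sold=4 ship[2->3]=1 ship[1->2]=1 ship[0->1]=1 prod=4 -> [23 1 12 1]
Step 6: demand=5,sold=1 ship[2->3]=1 ship[1->2]=1 ship[0->1]=1 prod=4 -> [26 1 12 1]
Step 7: demand=5,sold=1 ship[2->3]=1 ship[1->2]=1 ship[0->1]=1 prod=4 -> [29 1 12 1]
Step 8: demand=5,sold=1 ship[2->3]=1 ship[1->2]=1 ship[0->1]=1 prod=4 -> [32 1 12 1]
Step 9: demand=5,sold=1 ship[2->3]=1 ship[1->2]=1 ship[0->1]=1 prod=4 -> [35 1 12 1]
Step 10: demand=5,sold=1 ship[2->3]=1 ship[1->2]=1 ship[0->1]=1 prod=4 -> [38 1 12 1]
Step 11: demand=5,sold=1 ship[2->3]=1 ship[1->2]=1 ship[0->1]=1 prod=4 -> [41 1 12 1]
Step 12: demand=5,sold=1 ship[2->3]=1 ship[1->2]=1 ship[0->1]=1 prod=4 -> [44 1 12 1]
First stockout at step 5

5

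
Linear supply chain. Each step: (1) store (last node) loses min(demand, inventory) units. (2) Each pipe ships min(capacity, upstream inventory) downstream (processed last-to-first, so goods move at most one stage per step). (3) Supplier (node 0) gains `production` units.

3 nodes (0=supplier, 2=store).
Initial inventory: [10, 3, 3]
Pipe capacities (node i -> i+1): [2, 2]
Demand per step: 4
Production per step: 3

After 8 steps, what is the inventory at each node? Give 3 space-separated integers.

Step 1: demand=4,sold=3 ship[1->2]=2 ship[0->1]=2 prod=3 -> inv=[11 3 2]
Step 2: demand=4,sold=2 ship[1->2]=2 ship[0->1]=2 prod=3 -> inv=[12 3 2]
Step 3: demand=4,sold=2 ship[1->2]=2 ship[0->1]=2 prod=3 -> inv=[13 3 2]
Step 4: demand=4,sold=2 ship[1->2]=2 ship[0->1]=2 prod=3 -> inv=[14 3 2]
Step 5: demand=4,sold=2 ship[1->2]=2 ship[0->1]=2 prod=3 -> inv=[15 3 2]
Step 6: demand=4,sold=2 ship[1->2]=2 ship[0->1]=2 prod=3 -> inv=[16 3 2]
Step 7: demand=4,sold=2 ship[1->2]=2 ship[0->1]=2 prod=3 -> inv=[17 3 2]
Step 8: demand=4,sold=2 ship[1->2]=2 ship[0->1]=2 prod=3 -> inv=[18 3 2]

18 3 2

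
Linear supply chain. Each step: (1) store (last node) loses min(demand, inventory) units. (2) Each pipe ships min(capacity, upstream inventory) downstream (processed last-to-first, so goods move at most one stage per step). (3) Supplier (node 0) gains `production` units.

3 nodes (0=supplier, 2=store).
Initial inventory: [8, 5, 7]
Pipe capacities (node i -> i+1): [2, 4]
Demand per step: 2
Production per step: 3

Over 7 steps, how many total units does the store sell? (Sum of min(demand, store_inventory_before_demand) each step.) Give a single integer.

Answer: 14

Derivation:
Step 1: sold=2 (running total=2) -> [9 3 9]
Step 2: sold=2 (running total=4) -> [10 2 10]
Step 3: sold=2 (running total=6) -> [11 2 10]
Step 4: sold=2 (running total=8) -> [12 2 10]
Step 5: sold=2 (running total=10) -> [13 2 10]
Step 6: sold=2 (running total=12) -> [14 2 10]
Step 7: sold=2 (running total=14) -> [15 2 10]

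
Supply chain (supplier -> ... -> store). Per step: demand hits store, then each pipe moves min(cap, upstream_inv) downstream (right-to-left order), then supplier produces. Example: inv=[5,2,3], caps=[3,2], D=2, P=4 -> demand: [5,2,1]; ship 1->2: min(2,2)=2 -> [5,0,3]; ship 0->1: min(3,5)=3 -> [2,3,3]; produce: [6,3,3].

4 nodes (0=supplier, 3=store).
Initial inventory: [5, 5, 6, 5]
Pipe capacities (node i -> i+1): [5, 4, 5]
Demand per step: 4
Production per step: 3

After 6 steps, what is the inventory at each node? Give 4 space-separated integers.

Step 1: demand=4,sold=4 ship[2->3]=5 ship[1->2]=4 ship[0->1]=5 prod=3 -> inv=[3 6 5 6]
Step 2: demand=4,sold=4 ship[2->3]=5 ship[1->2]=4 ship[0->1]=3 prod=3 -> inv=[3 5 4 7]
Step 3: demand=4,sold=4 ship[2->3]=4 ship[1->2]=4 ship[0->1]=3 prod=3 -> inv=[3 4 4 7]
Step 4: demand=4,sold=4 ship[2->3]=4 ship[1->2]=4 ship[0->1]=3 prod=3 -> inv=[3 3 4 7]
Step 5: demand=4,sold=4 ship[2->3]=4 ship[1->2]=3 ship[0->1]=3 prod=3 -> inv=[3 3 3 7]
Step 6: demand=4,sold=4 ship[2->3]=3 ship[1->2]=3 ship[0->1]=3 prod=3 -> inv=[3 3 3 6]

3 3 3 6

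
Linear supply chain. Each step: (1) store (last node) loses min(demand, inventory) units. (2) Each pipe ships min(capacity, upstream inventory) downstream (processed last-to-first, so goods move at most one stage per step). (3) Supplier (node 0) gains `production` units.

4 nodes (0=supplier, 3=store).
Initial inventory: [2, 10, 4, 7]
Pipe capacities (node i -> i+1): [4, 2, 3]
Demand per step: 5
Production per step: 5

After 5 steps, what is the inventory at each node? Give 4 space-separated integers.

Step 1: demand=5,sold=5 ship[2->3]=3 ship[1->2]=2 ship[0->1]=2 prod=5 -> inv=[5 10 3 5]
Step 2: demand=5,sold=5 ship[2->3]=3 ship[1->2]=2 ship[0->1]=4 prod=5 -> inv=[6 12 2 3]
Step 3: demand=5,sold=3 ship[2->3]=2 ship[1->2]=2 ship[0->1]=4 prod=5 -> inv=[7 14 2 2]
Step 4: demand=5,sold=2 ship[2->3]=2 ship[1->2]=2 ship[0->1]=4 prod=5 -> inv=[8 16 2 2]
Step 5: demand=5,sold=2 ship[2->3]=2 ship[1->2]=2 ship[0->1]=4 prod=5 -> inv=[9 18 2 2]

9 18 2 2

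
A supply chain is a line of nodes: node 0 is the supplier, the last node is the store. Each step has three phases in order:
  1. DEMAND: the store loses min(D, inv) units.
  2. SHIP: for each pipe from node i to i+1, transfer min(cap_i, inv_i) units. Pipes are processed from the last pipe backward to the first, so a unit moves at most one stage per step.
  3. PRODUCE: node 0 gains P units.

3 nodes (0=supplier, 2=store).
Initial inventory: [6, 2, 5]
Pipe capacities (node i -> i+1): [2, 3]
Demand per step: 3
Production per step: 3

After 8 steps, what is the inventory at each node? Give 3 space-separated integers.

Step 1: demand=3,sold=3 ship[1->2]=2 ship[0->1]=2 prod=3 -> inv=[7 2 4]
Step 2: demand=3,sold=3 ship[1->2]=2 ship[0->1]=2 prod=3 -> inv=[8 2 3]
Step 3: demand=3,sold=3 ship[1->2]=2 ship[0->1]=2 prod=3 -> inv=[9 2 2]
Step 4: demand=3,sold=2 ship[1->2]=2 ship[0->1]=2 prod=3 -> inv=[10 2 2]
Step 5: demand=3,sold=2 ship[1->2]=2 ship[0->1]=2 prod=3 -> inv=[11 2 2]
Step 6: demand=3,sold=2 ship[1->2]=2 ship[0->1]=2 prod=3 -> inv=[12 2 2]
Step 7: demand=3,sold=2 ship[1->2]=2 ship[0->1]=2 prod=3 -> inv=[13 2 2]
Step 8: demand=3,sold=2 ship[1->2]=2 ship[0->1]=2 prod=3 -> inv=[14 2 2]

14 2 2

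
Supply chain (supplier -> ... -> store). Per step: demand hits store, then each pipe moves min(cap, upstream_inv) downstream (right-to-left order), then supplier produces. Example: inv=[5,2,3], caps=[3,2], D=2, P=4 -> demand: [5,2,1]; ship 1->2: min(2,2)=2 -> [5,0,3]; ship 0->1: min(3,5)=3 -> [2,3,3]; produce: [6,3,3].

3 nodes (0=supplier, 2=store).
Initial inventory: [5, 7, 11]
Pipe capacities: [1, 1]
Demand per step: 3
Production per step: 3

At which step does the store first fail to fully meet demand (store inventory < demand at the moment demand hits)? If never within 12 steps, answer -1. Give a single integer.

Step 1: demand=3,sold=3 ship[1->2]=1 ship[0->1]=1 prod=3 -> [7 7 9]
Step 2: demand=3,sold=3 ship[1->2]=1 ship[0->1]=1 prod=3 -> [9 7 7]
Step 3: demand=3,sold=3 ship[1->2]=1 ship[0->1]=1 prod=3 -> [11 7 5]
Step 4: demand=3,sold=3 ship[1->2]=1 ship[0->1]=1 prod=3 -> [13 7 3]
Step 5: demand=3,sold=3 ship[1->2]=1 ship[0->1]=1 prod=3 -> [15 7 1]
Step 6: demand=3,sold=1 ship[1->2]=1 ship[0->1]=1 prod=3 -> [17 7 1]
Step 7: demand=3,sold=1 ship[1->2]=1 ship[0->1]=1 prod=3 -> [19 7 1]
Step 8: demand=3,sold=1 ship[1->2]=1 ship[0->1]=1 prod=3 -> [21 7 1]
Step 9: demand=3,sold=1 ship[1->2]=1 ship[0->1]=1 prod=3 -> [23 7 1]
Step 10: demand=3,sold=1 ship[1->2]=1 ship[0->1]=1 prod=3 -> [25 7 1]
Step 11: demand=3,sold=1 ship[1->2]=1 ship[0->1]=1 prod=3 -> [27 7 1]
Step 12: demand=3,sold=1 ship[1->2]=1 ship[0->1]=1 prod=3 -> [29 7 1]
First stockout at step 6

6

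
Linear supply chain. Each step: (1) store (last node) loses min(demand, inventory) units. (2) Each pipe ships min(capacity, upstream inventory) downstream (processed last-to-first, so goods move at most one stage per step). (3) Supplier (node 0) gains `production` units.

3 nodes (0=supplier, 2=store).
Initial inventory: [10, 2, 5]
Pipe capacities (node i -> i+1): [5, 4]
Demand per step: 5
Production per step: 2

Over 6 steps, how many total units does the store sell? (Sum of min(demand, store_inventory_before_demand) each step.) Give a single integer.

Answer: 23

Derivation:
Step 1: sold=5 (running total=5) -> [7 5 2]
Step 2: sold=2 (running total=7) -> [4 6 4]
Step 3: sold=4 (running total=11) -> [2 6 4]
Step 4: sold=4 (running total=15) -> [2 4 4]
Step 5: sold=4 (running total=19) -> [2 2 4]
Step 6: sold=4 (running total=23) -> [2 2 2]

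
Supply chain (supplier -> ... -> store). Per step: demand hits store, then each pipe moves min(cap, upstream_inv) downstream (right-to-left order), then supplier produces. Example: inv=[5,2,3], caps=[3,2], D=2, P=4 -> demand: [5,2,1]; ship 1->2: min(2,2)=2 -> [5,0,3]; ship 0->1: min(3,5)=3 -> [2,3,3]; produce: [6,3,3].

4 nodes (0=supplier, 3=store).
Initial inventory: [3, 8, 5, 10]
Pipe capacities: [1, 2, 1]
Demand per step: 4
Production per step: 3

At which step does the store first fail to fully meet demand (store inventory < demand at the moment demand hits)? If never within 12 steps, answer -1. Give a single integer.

Step 1: demand=4,sold=4 ship[2->3]=1 ship[1->2]=2 ship[0->1]=1 prod=3 -> [5 7 6 7]
Step 2: demand=4,sold=4 ship[2->3]=1 ship[1->2]=2 ship[0->1]=1 prod=3 -> [7 6 7 4]
Step 3: demand=4,sold=4 ship[2->3]=1 ship[1->2]=2 ship[0->1]=1 prod=3 -> [9 5 8 1]
Step 4: demand=4,sold=1 ship[2->3]=1 ship[1->2]=2 ship[0->1]=1 prod=3 -> [11 4 9 1]
Step 5: demand=4,sold=1 ship[2->3]=1 ship[1->2]=2 ship[0->1]=1 prod=3 -> [13 3 10 1]
Step 6: demand=4,sold=1 ship[2->3]=1 ship[1->2]=2 ship[0->1]=1 prod=3 -> [15 2 11 1]
Step 7: demand=4,sold=1 ship[2->3]=1 ship[1->2]=2 ship[0->1]=1 prod=3 -> [17 1 12 1]
Step 8: demand=4,sold=1 ship[2->3]=1 ship[1->2]=1 ship[0->1]=1 prod=3 -> [19 1 12 1]
Step 9: demand=4,sold=1 ship[2->3]=1 ship[1->2]=1 ship[0->1]=1 prod=3 -> [21 1 12 1]
Step 10: demand=4,sold=1 ship[2->3]=1 ship[1->2]=1 ship[0->1]=1 prod=3 -> [23 1 12 1]
Step 11: demand=4,sold=1 ship[2->3]=1 ship[1->2]=1 ship[0->1]=1 prod=3 -> [25 1 12 1]
Step 12: demand=4,sold=1 ship[2->3]=1 ship[1->2]=1 ship[0->1]=1 prod=3 -> [27 1 12 1]
First stockout at step 4

4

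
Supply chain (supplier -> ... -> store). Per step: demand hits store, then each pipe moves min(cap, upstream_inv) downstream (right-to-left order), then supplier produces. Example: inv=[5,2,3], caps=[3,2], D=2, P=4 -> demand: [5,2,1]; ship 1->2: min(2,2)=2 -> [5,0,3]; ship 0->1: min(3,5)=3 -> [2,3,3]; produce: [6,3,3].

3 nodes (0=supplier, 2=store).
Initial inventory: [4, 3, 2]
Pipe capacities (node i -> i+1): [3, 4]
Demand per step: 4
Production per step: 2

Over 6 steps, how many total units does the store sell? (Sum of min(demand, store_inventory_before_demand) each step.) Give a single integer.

Answer: 15

Derivation:
Step 1: sold=2 (running total=2) -> [3 3 3]
Step 2: sold=3 (running total=5) -> [2 3 3]
Step 3: sold=3 (running total=8) -> [2 2 3]
Step 4: sold=3 (running total=11) -> [2 2 2]
Step 5: sold=2 (running total=13) -> [2 2 2]
Step 6: sold=2 (running total=15) -> [2 2 2]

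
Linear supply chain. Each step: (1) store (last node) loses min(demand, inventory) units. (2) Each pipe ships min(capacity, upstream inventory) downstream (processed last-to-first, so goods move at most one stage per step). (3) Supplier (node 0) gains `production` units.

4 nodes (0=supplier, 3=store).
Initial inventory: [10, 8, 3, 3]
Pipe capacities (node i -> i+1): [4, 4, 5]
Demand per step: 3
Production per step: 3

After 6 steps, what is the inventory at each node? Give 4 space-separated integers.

Step 1: demand=3,sold=3 ship[2->3]=3 ship[1->2]=4 ship[0->1]=4 prod=3 -> inv=[9 8 4 3]
Step 2: demand=3,sold=3 ship[2->3]=4 ship[1->2]=4 ship[0->1]=4 prod=3 -> inv=[8 8 4 4]
Step 3: demand=3,sold=3 ship[2->3]=4 ship[1->2]=4 ship[0->1]=4 prod=3 -> inv=[7 8 4 5]
Step 4: demand=3,sold=3 ship[2->3]=4 ship[1->2]=4 ship[0->1]=4 prod=3 -> inv=[6 8 4 6]
Step 5: demand=3,sold=3 ship[2->3]=4 ship[1->2]=4 ship[0->1]=4 prod=3 -> inv=[5 8 4 7]
Step 6: demand=3,sold=3 ship[2->3]=4 ship[1->2]=4 ship[0->1]=4 prod=3 -> inv=[4 8 4 8]

4 8 4 8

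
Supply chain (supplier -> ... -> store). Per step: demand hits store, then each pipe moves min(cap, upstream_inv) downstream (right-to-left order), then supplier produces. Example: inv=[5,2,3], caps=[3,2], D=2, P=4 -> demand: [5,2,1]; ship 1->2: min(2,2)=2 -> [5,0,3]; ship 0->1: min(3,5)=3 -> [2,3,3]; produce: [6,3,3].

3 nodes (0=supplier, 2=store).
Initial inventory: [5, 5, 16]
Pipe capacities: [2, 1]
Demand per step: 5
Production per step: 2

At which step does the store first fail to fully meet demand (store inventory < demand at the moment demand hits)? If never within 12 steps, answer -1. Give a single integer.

Step 1: demand=5,sold=5 ship[1->2]=1 ship[0->1]=2 prod=2 -> [5 6 12]
Step 2: demand=5,sold=5 ship[1->2]=1 ship[0->1]=2 prod=2 -> [5 7 8]
Step 3: demand=5,sold=5 ship[1->2]=1 ship[0->1]=2 prod=2 -> [5 8 4]
Step 4: demand=5,sold=4 ship[1->2]=1 ship[0->1]=2 prod=2 -> [5 9 1]
Step 5: demand=5,sold=1 ship[1->2]=1 ship[0->1]=2 prod=2 -> [5 10 1]
Step 6: demand=5,sold=1 ship[1->2]=1 ship[0->1]=2 prod=2 -> [5 11 1]
Step 7: demand=5,sold=1 ship[1->2]=1 ship[0->1]=2 prod=2 -> [5 12 1]
Step 8: demand=5,sold=1 ship[1->2]=1 ship[0->1]=2 prod=2 -> [5 13 1]
Step 9: demand=5,sold=1 ship[1->2]=1 ship[0->1]=2 prod=2 -> [5 14 1]
Step 10: demand=5,sold=1 ship[1->2]=1 ship[0->1]=2 prod=2 -> [5 15 1]
Step 11: demand=5,sold=1 ship[1->2]=1 ship[0->1]=2 prod=2 -> [5 16 1]
Step 12: demand=5,sold=1 ship[1->2]=1 ship[0->1]=2 prod=2 -> [5 17 1]
First stockout at step 4

4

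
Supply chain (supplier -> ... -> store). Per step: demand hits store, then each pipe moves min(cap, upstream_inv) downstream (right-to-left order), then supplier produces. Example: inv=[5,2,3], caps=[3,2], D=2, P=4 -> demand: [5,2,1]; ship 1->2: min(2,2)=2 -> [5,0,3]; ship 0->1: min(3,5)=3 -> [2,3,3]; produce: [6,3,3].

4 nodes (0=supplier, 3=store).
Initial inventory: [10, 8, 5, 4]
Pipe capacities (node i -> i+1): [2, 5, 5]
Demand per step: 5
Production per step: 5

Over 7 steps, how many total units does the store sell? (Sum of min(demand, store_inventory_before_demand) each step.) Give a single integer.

Step 1: sold=4 (running total=4) -> [13 5 5 5]
Step 2: sold=5 (running total=9) -> [16 2 5 5]
Step 3: sold=5 (running total=14) -> [19 2 2 5]
Step 4: sold=5 (running total=19) -> [22 2 2 2]
Step 5: sold=2 (running total=21) -> [25 2 2 2]
Step 6: sold=2 (running total=23) -> [28 2 2 2]
Step 7: sold=2 (running total=25) -> [31 2 2 2]

Answer: 25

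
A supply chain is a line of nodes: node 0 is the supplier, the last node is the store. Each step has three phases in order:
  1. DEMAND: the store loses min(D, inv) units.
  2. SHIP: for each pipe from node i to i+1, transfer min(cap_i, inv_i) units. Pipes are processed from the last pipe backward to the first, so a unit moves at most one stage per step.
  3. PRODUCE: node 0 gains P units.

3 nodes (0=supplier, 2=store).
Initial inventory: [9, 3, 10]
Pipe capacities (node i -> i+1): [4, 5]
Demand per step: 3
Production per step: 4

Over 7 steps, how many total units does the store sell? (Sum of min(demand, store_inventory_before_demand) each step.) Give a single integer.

Answer: 21

Derivation:
Step 1: sold=3 (running total=3) -> [9 4 10]
Step 2: sold=3 (running total=6) -> [9 4 11]
Step 3: sold=3 (running total=9) -> [9 4 12]
Step 4: sold=3 (running total=12) -> [9 4 13]
Step 5: sold=3 (running total=15) -> [9 4 14]
Step 6: sold=3 (running total=18) -> [9 4 15]
Step 7: sold=3 (running total=21) -> [9 4 16]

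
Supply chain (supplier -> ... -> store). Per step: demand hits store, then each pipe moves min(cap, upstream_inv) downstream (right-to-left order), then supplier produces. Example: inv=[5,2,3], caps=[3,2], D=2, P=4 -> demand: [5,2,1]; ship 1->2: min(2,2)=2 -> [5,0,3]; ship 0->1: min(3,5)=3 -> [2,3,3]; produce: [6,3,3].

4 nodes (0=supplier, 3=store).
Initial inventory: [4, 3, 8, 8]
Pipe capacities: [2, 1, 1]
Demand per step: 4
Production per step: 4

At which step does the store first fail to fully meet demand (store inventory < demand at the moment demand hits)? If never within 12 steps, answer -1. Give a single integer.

Step 1: demand=4,sold=4 ship[2->3]=1 ship[1->2]=1 ship[0->1]=2 prod=4 -> [6 4 8 5]
Step 2: demand=4,sold=4 ship[2->3]=1 ship[1->2]=1 ship[0->1]=2 prod=4 -> [8 5 8 2]
Step 3: demand=4,sold=2 ship[2->3]=1 ship[1->2]=1 ship[0->1]=2 prod=4 -> [10 6 8 1]
Step 4: demand=4,sold=1 ship[2->3]=1 ship[1->2]=1 ship[0->1]=2 prod=4 -> [12 7 8 1]
Step 5: demand=4,sold=1 ship[2->3]=1 ship[1->2]=1 ship[0->1]=2 prod=4 -> [14 8 8 1]
Step 6: demand=4,sold=1 ship[2->3]=1 ship[1->2]=1 ship[0->1]=2 prod=4 -> [16 9 8 1]
Step 7: demand=4,sold=1 ship[2->3]=1 ship[1->2]=1 ship[0->1]=2 prod=4 -> [18 10 8 1]
Step 8: demand=4,sold=1 ship[2->3]=1 ship[1->2]=1 ship[0->1]=2 prod=4 -> [20 11 8 1]
Step 9: demand=4,sold=1 ship[2->3]=1 ship[1->2]=1 ship[0->1]=2 prod=4 -> [22 12 8 1]
Step 10: demand=4,sold=1 ship[2->3]=1 ship[1->2]=1 ship[0->1]=2 prod=4 -> [24 13 8 1]
Step 11: demand=4,sold=1 ship[2->3]=1 ship[1->2]=1 ship[0->1]=2 prod=4 -> [26 14 8 1]
Step 12: demand=4,sold=1 ship[2->3]=1 ship[1->2]=1 ship[0->1]=2 prod=4 -> [28 15 8 1]
First stockout at step 3

3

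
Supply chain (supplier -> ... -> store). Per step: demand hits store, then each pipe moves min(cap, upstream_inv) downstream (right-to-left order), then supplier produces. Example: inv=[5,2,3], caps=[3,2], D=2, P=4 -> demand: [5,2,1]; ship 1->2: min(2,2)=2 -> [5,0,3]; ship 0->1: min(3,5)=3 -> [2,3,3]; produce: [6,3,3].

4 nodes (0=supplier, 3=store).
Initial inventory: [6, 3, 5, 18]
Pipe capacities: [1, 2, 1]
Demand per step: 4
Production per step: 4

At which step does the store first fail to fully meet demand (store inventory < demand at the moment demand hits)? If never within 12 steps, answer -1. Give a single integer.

Step 1: demand=4,sold=4 ship[2->3]=1 ship[1->2]=2 ship[0->1]=1 prod=4 -> [9 2 6 15]
Step 2: demand=4,sold=4 ship[2->3]=1 ship[1->2]=2 ship[0->1]=1 prod=4 -> [12 1 7 12]
Step 3: demand=4,sold=4 ship[2->3]=1 ship[1->2]=1 ship[0->1]=1 prod=4 -> [15 1 7 9]
Step 4: demand=4,sold=4 ship[2->3]=1 ship[1->2]=1 ship[0->1]=1 prod=4 -> [18 1 7 6]
Step 5: demand=4,sold=4 ship[2->3]=1 ship[1->2]=1 ship[0->1]=1 prod=4 -> [21 1 7 3]
Step 6: demand=4,sold=3 ship[2->3]=1 ship[1->2]=1 ship[0->1]=1 prod=4 -> [24 1 7 1]
Step 7: demand=4,sold=1 ship[2->3]=1 ship[1->2]=1 ship[0->1]=1 prod=4 -> [27 1 7 1]
Step 8: demand=4,sold=1 ship[2->3]=1 ship[1->2]=1 ship[0->1]=1 prod=4 -> [30 1 7 1]
Step 9: demand=4,sold=1 ship[2->3]=1 ship[1->2]=1 ship[0->1]=1 prod=4 -> [33 1 7 1]
Step 10: demand=4,sold=1 ship[2->3]=1 ship[1->2]=1 ship[0->1]=1 prod=4 -> [36 1 7 1]
Step 11: demand=4,sold=1 ship[2->3]=1 ship[1->2]=1 ship[0->1]=1 prod=4 -> [39 1 7 1]
Step 12: demand=4,sold=1 ship[2->3]=1 ship[1->2]=1 ship[0->1]=1 prod=4 -> [42 1 7 1]
First stockout at step 6

6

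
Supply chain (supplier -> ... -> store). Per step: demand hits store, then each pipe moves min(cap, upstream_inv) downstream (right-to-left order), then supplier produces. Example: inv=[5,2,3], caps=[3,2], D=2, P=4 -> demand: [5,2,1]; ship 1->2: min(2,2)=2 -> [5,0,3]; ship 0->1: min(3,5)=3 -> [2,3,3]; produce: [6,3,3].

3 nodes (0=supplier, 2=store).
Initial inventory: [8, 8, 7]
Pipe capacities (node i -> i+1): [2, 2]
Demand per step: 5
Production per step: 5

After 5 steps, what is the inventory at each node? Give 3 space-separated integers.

Step 1: demand=5,sold=5 ship[1->2]=2 ship[0->1]=2 prod=5 -> inv=[11 8 4]
Step 2: demand=5,sold=4 ship[1->2]=2 ship[0->1]=2 prod=5 -> inv=[14 8 2]
Step 3: demand=5,sold=2 ship[1->2]=2 ship[0->1]=2 prod=5 -> inv=[17 8 2]
Step 4: demand=5,sold=2 ship[1->2]=2 ship[0->1]=2 prod=5 -> inv=[20 8 2]
Step 5: demand=5,sold=2 ship[1->2]=2 ship[0->1]=2 prod=5 -> inv=[23 8 2]

23 8 2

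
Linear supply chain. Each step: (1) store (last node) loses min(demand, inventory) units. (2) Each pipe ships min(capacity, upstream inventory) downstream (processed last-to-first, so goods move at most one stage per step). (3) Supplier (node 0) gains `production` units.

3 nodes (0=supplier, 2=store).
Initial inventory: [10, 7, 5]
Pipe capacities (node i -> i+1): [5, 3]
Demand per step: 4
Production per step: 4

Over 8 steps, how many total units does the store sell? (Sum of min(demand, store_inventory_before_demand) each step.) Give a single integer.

Step 1: sold=4 (running total=4) -> [9 9 4]
Step 2: sold=4 (running total=8) -> [8 11 3]
Step 3: sold=3 (running total=11) -> [7 13 3]
Step 4: sold=3 (running total=14) -> [6 15 3]
Step 5: sold=3 (running total=17) -> [5 17 3]
Step 6: sold=3 (running total=20) -> [4 19 3]
Step 7: sold=3 (running total=23) -> [4 20 3]
Step 8: sold=3 (running total=26) -> [4 21 3]

Answer: 26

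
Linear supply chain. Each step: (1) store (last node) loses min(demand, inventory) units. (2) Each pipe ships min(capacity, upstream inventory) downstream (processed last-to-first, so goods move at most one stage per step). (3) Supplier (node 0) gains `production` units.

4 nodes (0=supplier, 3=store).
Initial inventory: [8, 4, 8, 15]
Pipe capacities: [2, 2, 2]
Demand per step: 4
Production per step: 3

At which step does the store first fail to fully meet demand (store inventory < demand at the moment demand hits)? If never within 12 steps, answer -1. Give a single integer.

Step 1: demand=4,sold=4 ship[2->3]=2 ship[1->2]=2 ship[0->1]=2 prod=3 -> [9 4 8 13]
Step 2: demand=4,sold=4 ship[2->3]=2 ship[1->2]=2 ship[0->1]=2 prod=3 -> [10 4 8 11]
Step 3: demand=4,sold=4 ship[2->3]=2 ship[1->2]=2 ship[0->1]=2 prod=3 -> [11 4 8 9]
Step 4: demand=4,sold=4 ship[2->3]=2 ship[1->2]=2 ship[0->1]=2 prod=3 -> [12 4 8 7]
Step 5: demand=4,sold=4 ship[2->3]=2 ship[1->2]=2 ship[0->1]=2 prod=3 -> [13 4 8 5]
Step 6: demand=4,sold=4 ship[2->3]=2 ship[1->2]=2 ship[0->1]=2 prod=3 -> [14 4 8 3]
Step 7: demand=4,sold=3 ship[2->3]=2 ship[1->2]=2 ship[0->1]=2 prod=3 -> [15 4 8 2]
Step 8: demand=4,sold=2 ship[2->3]=2 ship[1->2]=2 ship[0->1]=2 prod=3 -> [16 4 8 2]
Step 9: demand=4,sold=2 ship[2->3]=2 ship[1->2]=2 ship[0->1]=2 prod=3 -> [17 4 8 2]
Step 10: demand=4,sold=2 ship[2->3]=2 ship[1->2]=2 ship[0->1]=2 prod=3 -> [18 4 8 2]
Step 11: demand=4,sold=2 ship[2->3]=2 ship[1->2]=2 ship[0->1]=2 prod=3 -> [19 4 8 2]
Step 12: demand=4,sold=2 ship[2->3]=2 ship[1->2]=2 ship[0->1]=2 prod=3 -> [20 4 8 2]
First stockout at step 7

7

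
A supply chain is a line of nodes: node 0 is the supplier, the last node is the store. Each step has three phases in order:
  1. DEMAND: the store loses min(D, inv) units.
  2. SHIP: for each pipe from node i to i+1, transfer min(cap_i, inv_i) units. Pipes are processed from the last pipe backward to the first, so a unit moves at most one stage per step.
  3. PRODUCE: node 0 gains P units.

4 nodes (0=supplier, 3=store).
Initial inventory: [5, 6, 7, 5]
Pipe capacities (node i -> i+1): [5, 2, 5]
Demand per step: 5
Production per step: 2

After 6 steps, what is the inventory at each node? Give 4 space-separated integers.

Step 1: demand=5,sold=5 ship[2->3]=5 ship[1->2]=2 ship[0->1]=5 prod=2 -> inv=[2 9 4 5]
Step 2: demand=5,sold=5 ship[2->3]=4 ship[1->2]=2 ship[0->1]=2 prod=2 -> inv=[2 9 2 4]
Step 3: demand=5,sold=4 ship[2->3]=2 ship[1->2]=2 ship[0->1]=2 prod=2 -> inv=[2 9 2 2]
Step 4: demand=5,sold=2 ship[2->3]=2 ship[1->2]=2 ship[0->1]=2 prod=2 -> inv=[2 9 2 2]
Step 5: demand=5,sold=2 ship[2->3]=2 ship[1->2]=2 ship[0->1]=2 prod=2 -> inv=[2 9 2 2]
Step 6: demand=5,sold=2 ship[2->3]=2 ship[1->2]=2 ship[0->1]=2 prod=2 -> inv=[2 9 2 2]

2 9 2 2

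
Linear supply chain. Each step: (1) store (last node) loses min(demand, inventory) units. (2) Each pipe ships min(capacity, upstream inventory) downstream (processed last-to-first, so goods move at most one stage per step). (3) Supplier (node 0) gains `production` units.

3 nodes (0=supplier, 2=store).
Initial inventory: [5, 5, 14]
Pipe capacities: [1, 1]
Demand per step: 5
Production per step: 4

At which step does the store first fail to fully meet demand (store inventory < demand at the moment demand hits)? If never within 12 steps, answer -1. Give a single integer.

Step 1: demand=5,sold=5 ship[1->2]=1 ship[0->1]=1 prod=4 -> [8 5 10]
Step 2: demand=5,sold=5 ship[1->2]=1 ship[0->1]=1 prod=4 -> [11 5 6]
Step 3: demand=5,sold=5 ship[1->2]=1 ship[0->1]=1 prod=4 -> [14 5 2]
Step 4: demand=5,sold=2 ship[1->2]=1 ship[0->1]=1 prod=4 -> [17 5 1]
Step 5: demand=5,sold=1 ship[1->2]=1 ship[0->1]=1 prod=4 -> [20 5 1]
Step 6: demand=5,sold=1 ship[1->2]=1 ship[0->1]=1 prod=4 -> [23 5 1]
Step 7: demand=5,sold=1 ship[1->2]=1 ship[0->1]=1 prod=4 -> [26 5 1]
Step 8: demand=5,sold=1 ship[1->2]=1 ship[0->1]=1 prod=4 -> [29 5 1]
Step 9: demand=5,sold=1 ship[1->2]=1 ship[0->1]=1 prod=4 -> [32 5 1]
Step 10: demand=5,sold=1 ship[1->2]=1 ship[0->1]=1 prod=4 -> [35 5 1]
Step 11: demand=5,sold=1 ship[1->2]=1 ship[0->1]=1 prod=4 -> [38 5 1]
Step 12: demand=5,sold=1 ship[1->2]=1 ship[0->1]=1 prod=4 -> [41 5 1]
First stockout at step 4

4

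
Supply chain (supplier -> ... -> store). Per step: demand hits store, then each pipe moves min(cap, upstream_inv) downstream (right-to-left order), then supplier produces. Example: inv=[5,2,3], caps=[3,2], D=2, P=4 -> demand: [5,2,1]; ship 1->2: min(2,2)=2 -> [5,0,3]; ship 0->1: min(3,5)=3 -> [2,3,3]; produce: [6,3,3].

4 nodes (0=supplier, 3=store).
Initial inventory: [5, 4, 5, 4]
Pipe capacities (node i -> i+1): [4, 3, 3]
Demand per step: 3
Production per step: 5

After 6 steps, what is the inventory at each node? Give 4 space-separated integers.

Step 1: demand=3,sold=3 ship[2->3]=3 ship[1->2]=3 ship[0->1]=4 prod=5 -> inv=[6 5 5 4]
Step 2: demand=3,sold=3 ship[2->3]=3 ship[1->2]=3 ship[0->1]=4 prod=5 -> inv=[7 6 5 4]
Step 3: demand=3,sold=3 ship[2->3]=3 ship[1->2]=3 ship[0->1]=4 prod=5 -> inv=[8 7 5 4]
Step 4: demand=3,sold=3 ship[2->3]=3 ship[1->2]=3 ship[0->1]=4 prod=5 -> inv=[9 8 5 4]
Step 5: demand=3,sold=3 ship[2->3]=3 ship[1->2]=3 ship[0->1]=4 prod=5 -> inv=[10 9 5 4]
Step 6: demand=3,sold=3 ship[2->3]=3 ship[1->2]=3 ship[0->1]=4 prod=5 -> inv=[11 10 5 4]

11 10 5 4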